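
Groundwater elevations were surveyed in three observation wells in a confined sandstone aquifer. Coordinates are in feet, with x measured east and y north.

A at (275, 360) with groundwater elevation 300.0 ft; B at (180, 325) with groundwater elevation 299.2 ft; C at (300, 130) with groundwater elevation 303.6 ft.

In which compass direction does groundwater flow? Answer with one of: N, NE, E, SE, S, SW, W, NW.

Taking A as reference: B−A = (-95, -35, -0.8); C−A = (25, -230, +3.6).
Determinant of the coordinate differences = (-95)·(-230) − 25·(-35) = 22725.
∂h/∂x = [(-0.8)·(-230) − (+3.6)·(-35)] / 22725 = +0.01364
∂h/∂y = [(-95)·(+3.6) − 25·(-0.8)] / 22725 = -0.01417
Flow = −∇h = (-0.01364 east, +0.01417 north), which points northwest.

NW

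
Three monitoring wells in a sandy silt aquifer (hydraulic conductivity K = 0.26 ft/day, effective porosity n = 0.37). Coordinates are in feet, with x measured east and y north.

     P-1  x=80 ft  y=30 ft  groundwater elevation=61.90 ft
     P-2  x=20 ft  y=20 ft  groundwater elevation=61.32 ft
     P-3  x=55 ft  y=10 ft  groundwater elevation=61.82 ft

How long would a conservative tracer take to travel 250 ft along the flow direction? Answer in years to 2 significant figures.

Differences from P-1: to P-2 (Δx, Δy, Δh) = (-60, -10, -0.58); to P-3 = (-25, -20, -0.08).
Solve a·Δx + b·Δy = Δh: det = (-60)·(-20) − (-25)·(-10) = 950.
∂h/∂x = [(-0.58)·(-20) − (-0.08)·(-10)] / 950 = +0.01137
∂h/∂y = [(-60)·(-0.08) − (-25)·(-0.58)] / 950 = -0.01021
|∇h| = √(0.01137² + -0.01021²) = 0.01528
Seepage velocity v = K·i/n = 0.26 × 0.01528 / 0.37 = 0.01074 ft/day.
t = 250 / 0.01074 = 2.328e+04 days = 63.7 years.

64 years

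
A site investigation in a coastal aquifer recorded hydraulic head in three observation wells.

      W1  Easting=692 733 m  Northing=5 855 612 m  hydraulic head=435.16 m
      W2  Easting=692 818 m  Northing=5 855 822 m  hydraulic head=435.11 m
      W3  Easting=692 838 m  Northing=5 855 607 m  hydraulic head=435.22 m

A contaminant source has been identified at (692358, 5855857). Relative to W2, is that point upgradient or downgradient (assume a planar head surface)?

Three-point gradient (reference W1): Δ to W2 = (85, 210, -0.05), Δ to W3 = (105, -5, +0.06).
∂h/∂x = +0.0005495, ∂h/∂y = -0.0004605 (det = -22475).
Head at (692358, 5855857) = 435.16 + (+0.0005495)·(-375) + (-0.0004605)·(245) = 434.84 m.
That is lower than the 435.11 m at W2, so the point is downgradient.

downgradient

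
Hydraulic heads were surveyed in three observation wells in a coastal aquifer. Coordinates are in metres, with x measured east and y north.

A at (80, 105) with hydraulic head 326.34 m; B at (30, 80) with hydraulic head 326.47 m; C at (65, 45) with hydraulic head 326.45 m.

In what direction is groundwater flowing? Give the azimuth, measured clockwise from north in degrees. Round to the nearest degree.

Three-point gradient (reference A): Δ to B = (-50, -25, +0.13), Δ to C = (-15, -60, +0.11).
∂h/∂x = -0.001924, ∂h/∂y = -0.001352 (det = 2625).
Flow direction (−∇h) has components (+0.001924 E, +0.001352 N).
Azimuth = atan2(E, N) = atan2(+0.001924, +0.001352) = 54.9° ≈ 055°.

055°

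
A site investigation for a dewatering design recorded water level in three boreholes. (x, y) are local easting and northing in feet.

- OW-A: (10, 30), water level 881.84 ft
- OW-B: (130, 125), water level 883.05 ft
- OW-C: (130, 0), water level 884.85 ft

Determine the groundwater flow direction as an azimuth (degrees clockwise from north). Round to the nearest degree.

304°

Differences from OW-A: to OW-B (Δx, Δy, Δh) = (120, 95, +1.21); to OW-C = (120, -30, +3.01).
Solve a·Δx + b·Δy = Δh: det = 120·(-30) − 120·95 = -15000.
∂h/∂x = [(+1.21)·(-30) − (+3.01)·95] / -15000 = +0.02148
∂h/∂y = [120·(+3.01) − 120·(+1.21)] / -15000 = -0.01440
Flow direction (−∇h) has components (-0.02148 E, +0.01440 N).
Azimuth = atan2(E, N) = atan2(-0.02148, +0.01440) = 303.8° ≈ 304°.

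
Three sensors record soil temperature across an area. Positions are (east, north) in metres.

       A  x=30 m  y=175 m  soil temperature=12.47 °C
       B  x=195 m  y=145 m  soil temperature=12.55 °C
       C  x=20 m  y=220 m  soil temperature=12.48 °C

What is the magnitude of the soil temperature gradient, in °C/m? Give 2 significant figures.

0.00065 °C/m

Three-point gradient (reference A): Δ to B = (165, -30, +0.08), Δ to C = (-10, 45, +0.01).
∂T/∂x = +0.0005474, ∂T/∂y = +0.0003439 (det = 7125).
|∇f| = √(0.0005474² + 0.0003439²) = 0.0006465 °C/m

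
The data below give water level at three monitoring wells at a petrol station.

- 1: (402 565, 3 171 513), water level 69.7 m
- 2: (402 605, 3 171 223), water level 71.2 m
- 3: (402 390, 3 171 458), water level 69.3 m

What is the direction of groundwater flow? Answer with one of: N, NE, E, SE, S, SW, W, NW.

Taking 1 as reference: 2−1 = (40, -290, +1.5); 3−1 = (-175, -55, -0.4).
Determinant of the coordinate differences = 40·(-55) − (-175)·(-290) = -52950.
∂h/∂x = [(+1.5)·(-55) − (-0.4)·(-290)] / -52950 = +0.003749
∂h/∂y = [40·(-0.4) − (-175)·(+1.5)] / -52950 = -0.004655
Flow = −∇h = (-0.003749 east, +0.004655 north), which points northwest.

NW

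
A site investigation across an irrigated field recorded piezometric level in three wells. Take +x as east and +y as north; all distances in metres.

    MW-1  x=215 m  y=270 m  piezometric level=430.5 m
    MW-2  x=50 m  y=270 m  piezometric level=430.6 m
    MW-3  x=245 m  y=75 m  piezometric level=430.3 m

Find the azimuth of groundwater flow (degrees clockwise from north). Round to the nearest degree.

147°

Differences from MW-1: to MW-2 (Δx, Δy, Δh) = (-165, 0, +0.1); to MW-3 = (30, -195, -0.2).
Determinant of the coordinate differences = (-165)·(-195) − 30·0 = 32175.
∂h/∂x = [(+0.1)·(-195) − (-0.2)·0] / 32175 = -0.0006061
∂h/∂y = [(-165)·(-0.2) − 30·(+0.1)] / 32175 = +0.0009324
Flow direction (−∇h) has components (+0.0006061 E, -0.0009324 N).
Azimuth = atan2(E, N) = atan2(+0.0006061, -0.0009324) = 147.0° ≈ 147°.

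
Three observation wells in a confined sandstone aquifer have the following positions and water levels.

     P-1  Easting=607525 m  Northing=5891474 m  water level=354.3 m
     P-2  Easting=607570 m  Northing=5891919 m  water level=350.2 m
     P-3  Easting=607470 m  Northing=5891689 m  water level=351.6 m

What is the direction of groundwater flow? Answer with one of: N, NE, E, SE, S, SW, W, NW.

NW

With h = a·x + b·y + c and P-1 as origin, the differences give:
  45·a + 445·b = -4.1
  (-55)·a + 215·b = -2.7
Eliminate b (×215 and ×445, subtract): 34150·a = 320.00 → a = ∂h/∂x = +0.009370
Back-substitute: b = ∂h/∂y = -0.01016.
Flow = −∇h = (-0.009370 east, +0.01016 north), which points northwest.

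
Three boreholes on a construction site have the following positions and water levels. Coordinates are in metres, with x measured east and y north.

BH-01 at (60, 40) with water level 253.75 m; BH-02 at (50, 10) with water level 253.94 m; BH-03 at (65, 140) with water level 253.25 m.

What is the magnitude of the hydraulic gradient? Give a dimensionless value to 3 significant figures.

0.00670

Three-point gradient (reference BH-01): Δ to BH-02 = (-10, -30, +0.19), Δ to BH-03 = (5, 100, -0.50).
∂h/∂x = -0.004706, ∂h/∂y = -0.004765 (det = -850).
|∇h| = √(-0.004706² + -0.004765²) = 0.006697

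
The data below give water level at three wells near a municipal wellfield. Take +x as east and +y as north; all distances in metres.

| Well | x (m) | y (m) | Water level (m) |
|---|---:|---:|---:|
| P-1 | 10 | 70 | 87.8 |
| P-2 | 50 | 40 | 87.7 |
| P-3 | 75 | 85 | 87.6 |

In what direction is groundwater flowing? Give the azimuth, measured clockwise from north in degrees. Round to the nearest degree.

Three-point gradient (reference P-1): Δ to P-2 = (40, -30, -0.1), Δ to P-3 = (65, 15, -0.2).
∂h/∂x = -0.002941, ∂h/∂y = -0.0005882 (det = 2550).
Flow direction (−∇h) has components (+0.002941 E, +0.0005882 N).
Azimuth = atan2(E, N) = atan2(+0.002941, +0.0005882) = 78.7° ≈ 079°.

079°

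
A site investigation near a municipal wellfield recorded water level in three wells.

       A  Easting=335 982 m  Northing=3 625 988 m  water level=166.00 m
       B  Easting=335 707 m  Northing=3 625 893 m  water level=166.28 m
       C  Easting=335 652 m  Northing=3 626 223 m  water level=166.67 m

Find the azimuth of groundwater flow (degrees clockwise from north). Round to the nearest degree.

Differences from A: to B (Δx, Δy, Δh) = (-275, -95, +0.28); to C = (-330, 235, +0.67).
Determinant of the coordinate differences = (-275)·235 − (-330)·(-95) = -95975.
∂h/∂x = [(+0.28)·235 − (+0.67)·(-95)] / -95975 = -0.001349
∂h/∂y = [(-275)·(+0.67) − (-330)·(+0.28)] / -95975 = +0.0009570
Flow direction (−∇h) has components (+0.001349 E, -0.0009570 N).
Azimuth = atan2(E, N) = atan2(+0.001349, -0.0009570) = 125.4° ≈ 125°.

125°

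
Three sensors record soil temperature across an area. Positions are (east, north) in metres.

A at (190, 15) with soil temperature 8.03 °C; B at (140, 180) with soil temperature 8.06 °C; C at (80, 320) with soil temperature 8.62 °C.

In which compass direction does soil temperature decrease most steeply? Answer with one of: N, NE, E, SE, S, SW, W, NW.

E

With T = a·x + b·y + c and A as origin, the differences give:
  (-50)·a + 165·b = +0.03
  (-110)·a + 305·b = +0.59
Eliminate b (×305 and ×165, subtract): 2900·a = -88.200 → a = ∂T/∂x = -0.03041
Back-substitute: b = ∂T/∂y = -0.009034.
Steepest decrease is along −∇f = (+0.03041 E, +0.009034 N) → east.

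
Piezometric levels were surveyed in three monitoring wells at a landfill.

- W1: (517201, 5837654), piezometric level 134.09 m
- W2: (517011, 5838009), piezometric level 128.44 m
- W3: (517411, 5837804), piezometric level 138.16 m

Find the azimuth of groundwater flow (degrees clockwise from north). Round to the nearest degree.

Three-point gradient (reference W1): Δ to W2 = (-190, 355, -5.65), Δ to W3 = (210, 150, +4.07).
∂h/∂x = +0.02225, ∂h/∂y = -0.004010 (det = -103050).
Flow direction (−∇h) has components (-0.02225 E, +0.004010 N).
Azimuth = atan2(E, N) = atan2(-0.02225, +0.004010) = 280.2° ≈ 280°.

280°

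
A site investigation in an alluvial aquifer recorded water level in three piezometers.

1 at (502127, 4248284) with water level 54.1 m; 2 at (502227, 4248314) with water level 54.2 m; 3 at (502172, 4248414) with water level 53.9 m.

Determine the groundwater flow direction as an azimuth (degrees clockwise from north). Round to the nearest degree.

322°

With h = a·x + b·y + c and 1 as origin, the differences give:
  100·a + 30·b = +0.1
  45·a + 130·b = -0.2
Eliminate b (×130 and ×30, subtract): 11650·a = 19.00 → a = ∂h/∂x = +0.001631
Back-substitute: b = ∂h/∂y = -0.002103.
Flow direction (−∇h) has components (-0.001631 E, +0.002103 N).
Azimuth = atan2(E, N) = atan2(-0.001631, +0.002103) = 322.2° ≈ 322°.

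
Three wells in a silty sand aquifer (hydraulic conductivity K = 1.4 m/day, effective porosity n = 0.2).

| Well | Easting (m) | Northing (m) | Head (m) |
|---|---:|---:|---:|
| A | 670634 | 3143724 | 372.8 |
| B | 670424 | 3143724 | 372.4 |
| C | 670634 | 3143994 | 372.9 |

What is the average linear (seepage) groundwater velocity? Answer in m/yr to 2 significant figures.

5.0 m/yr

∂h/∂x = (372.4 − 372.8) / (670424 − 670634) = +0.001905
∂h/∂y = (372.9 − 372.8) / (3143994 − 3143724) = +0.0003704
|∇h| = √(0.001905² + 0.0003704²) = 0.001941
Seepage velocity v = K·i/n = 1.4 × 0.001941 / 0.2 = 0.01359 m/day = 4.964 m/yr.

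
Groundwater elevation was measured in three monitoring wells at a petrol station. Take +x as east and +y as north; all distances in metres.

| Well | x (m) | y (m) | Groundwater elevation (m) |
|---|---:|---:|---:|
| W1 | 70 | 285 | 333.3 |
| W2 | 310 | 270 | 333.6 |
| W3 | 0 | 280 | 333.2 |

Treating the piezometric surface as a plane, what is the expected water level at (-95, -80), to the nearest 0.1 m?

332.6 m

Differences from W1: to W2 (Δx, Δy, Δh) = (240, -15, +0.3); to W3 = (-70, -5, -0.1).
Solve a·Δx + b·Δy = Δh: det = 240·(-5) − (-70)·(-15) = -2250.
∂h/∂x = [(+0.3)·(-5) − (-0.1)·(-15)] / -2250 = +0.001333
∂h/∂y = [240·(-0.1) − (-70)·(+0.3)] / -2250 = +0.001333
h(-95, -80) = 333.3 + (+0.001333)·(-165) + (+0.001333)·(-365) = 333.3 -0.220 -0.487 = 332.593 m.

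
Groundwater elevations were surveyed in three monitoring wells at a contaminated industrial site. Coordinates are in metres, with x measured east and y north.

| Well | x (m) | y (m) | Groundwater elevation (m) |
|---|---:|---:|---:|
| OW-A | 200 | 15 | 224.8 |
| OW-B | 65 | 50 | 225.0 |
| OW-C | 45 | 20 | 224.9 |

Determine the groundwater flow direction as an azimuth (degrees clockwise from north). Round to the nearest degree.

Differences from OW-A: to OW-B (Δx, Δy, Δh) = (-135, 35, +0.2); to OW-C = (-155, 5, +0.1).
Determinant of the coordinate differences = (-135)·5 − (-155)·35 = 4750.
∂h/∂x = [(+0.2)·5 − (+0.1)·35] / 4750 = -0.0005263
∂h/∂y = [(-135)·(+0.1) − (-155)·(+0.2)] / 4750 = +0.003684
Flow direction (−∇h) has components (+0.0005263 E, -0.003684 N).
Azimuth = atan2(E, N) = atan2(+0.0005263, -0.003684) = 171.9° ≈ 172°.

172°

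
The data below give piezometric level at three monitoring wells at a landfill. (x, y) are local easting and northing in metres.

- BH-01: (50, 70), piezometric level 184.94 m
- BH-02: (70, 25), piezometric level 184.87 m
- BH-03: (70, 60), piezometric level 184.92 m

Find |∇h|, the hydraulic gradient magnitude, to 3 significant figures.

0.00146

With h = a·x + b·y + c and BH-01 as origin, the differences give:
  20·a + (-45)·b = -0.07
  20·a + (-10)·b = -0.02
Eliminate b (×(-10) and ×(-45), subtract): 700·a = -0.200 → a = ∂h/∂x = -0.0002857
Back-substitute: b = ∂h/∂y = +0.001429.
|∇h| = √(-0.0002857² + 0.001429²) = 0.001457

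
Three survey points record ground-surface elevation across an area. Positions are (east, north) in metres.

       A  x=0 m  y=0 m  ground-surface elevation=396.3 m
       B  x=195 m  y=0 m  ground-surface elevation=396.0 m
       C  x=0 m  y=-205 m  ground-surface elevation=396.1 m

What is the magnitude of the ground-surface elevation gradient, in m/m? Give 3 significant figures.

∂z/∂x = (396.0 − 396.3) / (195 − 0) = -0.001538
∂z/∂y = (396.1 − 396.3) / (-205 − 0) = +0.0009756
|∇f| = √(-0.001538² + 0.0009756²) = 0.001821 m/m

0.00182 m/m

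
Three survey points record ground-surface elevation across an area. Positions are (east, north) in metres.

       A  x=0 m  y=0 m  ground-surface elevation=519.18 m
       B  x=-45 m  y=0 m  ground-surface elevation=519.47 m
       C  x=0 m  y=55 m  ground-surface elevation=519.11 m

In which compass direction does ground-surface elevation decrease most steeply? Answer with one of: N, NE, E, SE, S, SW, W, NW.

E

∂z/∂x = (519.47 − 519.18) / (-45 − 0) = -0.006444
∂z/∂y = (519.11 − 519.18) / (55 − 0) = -0.001273
Steepest decrease is along −∇f = (+0.006444 E, +0.001273 N) → east.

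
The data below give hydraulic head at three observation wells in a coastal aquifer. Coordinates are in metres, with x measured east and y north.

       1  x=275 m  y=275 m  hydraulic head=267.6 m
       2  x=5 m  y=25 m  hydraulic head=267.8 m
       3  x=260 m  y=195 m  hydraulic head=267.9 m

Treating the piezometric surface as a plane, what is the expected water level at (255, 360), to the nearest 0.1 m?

267.2 m

Three-point gradient (reference 1): Δ to 2 = (-270, -250, +0.2), Δ to 3 = (-15, -80, +0.3).
∂h/∂x = +0.003305, ∂h/∂y = -0.004370 (det = 17850).
h(255, 360) = 267.6 + (+0.003305)·(-20) + (-0.004370)·(85) = 267.6 -0.066 -0.371 = 267.162 m.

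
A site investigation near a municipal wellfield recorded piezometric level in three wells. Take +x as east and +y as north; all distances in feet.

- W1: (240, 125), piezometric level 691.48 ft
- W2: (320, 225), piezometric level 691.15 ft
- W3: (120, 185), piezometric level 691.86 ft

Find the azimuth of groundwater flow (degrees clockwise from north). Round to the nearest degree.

Taking W1 as reference: W2−W1 = (80, 100, -0.33); W3−W1 = (-120, 60, +0.38).
Solve a·Δx + b·Δy = Δh: det = 80·60 − (-120)·100 = 16800.
∂h/∂x = [(-0.33)·60 − (+0.38)·100] / 16800 = -0.003440
∂h/∂y = [80·(+0.38) − (-120)·(-0.33)] / 16800 = -0.0005476
Flow direction (−∇h) has components (+0.003440 E, +0.0005476 N).
Azimuth = atan2(E, N) = atan2(+0.003440, +0.0005476) = 81.0° ≈ 081°.

081°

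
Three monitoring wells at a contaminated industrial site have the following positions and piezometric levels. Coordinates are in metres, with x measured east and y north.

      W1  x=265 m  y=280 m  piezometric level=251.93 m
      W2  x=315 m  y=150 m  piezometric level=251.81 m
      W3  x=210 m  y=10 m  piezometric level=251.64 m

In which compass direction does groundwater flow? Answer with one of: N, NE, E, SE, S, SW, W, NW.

S

Taking W1 as reference: W2−W1 = (50, -130, -0.12); W3−W1 = (-55, -270, -0.29).
Determinant of the coordinate differences = 50·(-270) − (-55)·(-130) = -20650.
∂h/∂x = [(-0.12)·(-270) − (-0.29)·(-130)] / -20650 = +0.0002567
∂h/∂y = [50·(-0.29) − (-55)·(-0.12)] / -20650 = +0.001022
Flow = −∇h = (-0.0002567 east, -0.001022 north), which points south.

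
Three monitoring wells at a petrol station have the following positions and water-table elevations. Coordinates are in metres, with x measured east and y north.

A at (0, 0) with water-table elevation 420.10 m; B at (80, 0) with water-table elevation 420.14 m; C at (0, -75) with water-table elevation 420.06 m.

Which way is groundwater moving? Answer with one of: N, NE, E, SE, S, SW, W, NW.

SW

∂h/∂x = (420.14 − 420.10) / (80 − 0) = +0.0005000
∂h/∂y = (420.06 − 420.10) / (-75 − 0) = +0.0005333
Flow = −∇h = (-0.0005000 east, -0.0005333 north), which points southwest.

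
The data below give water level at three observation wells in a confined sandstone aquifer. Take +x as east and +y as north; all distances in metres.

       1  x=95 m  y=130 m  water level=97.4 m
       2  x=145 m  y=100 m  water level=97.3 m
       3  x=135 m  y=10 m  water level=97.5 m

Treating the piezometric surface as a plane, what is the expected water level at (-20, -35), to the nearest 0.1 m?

98.1 m

With h = a·x + b·y + c and 1 as origin, the differences give:
  50·a + (-30)·b = -0.1
  40·a + (-120)·b = +0.1
Eliminate b (×(-120) and ×(-30), subtract): -4800·a = 15.00 → a = ∂h/∂x = -0.003125
Back-substitute: b = ∂h/∂y = -0.001875.
h(-20, -35) = 97.4 + (-0.003125)·(-115) + (-0.001875)·(-165) = 97.4 +0.359 +0.309 = 98.069 m.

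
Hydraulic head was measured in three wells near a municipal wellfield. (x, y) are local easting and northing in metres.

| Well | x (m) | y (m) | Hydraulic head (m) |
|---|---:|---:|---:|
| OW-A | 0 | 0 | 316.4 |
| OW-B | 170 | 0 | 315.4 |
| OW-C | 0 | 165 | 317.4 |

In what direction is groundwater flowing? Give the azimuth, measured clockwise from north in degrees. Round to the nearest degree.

136°

∂h/∂x = (315.4 − 316.4) / (170 − 0) = -0.005882
∂h/∂y = (317.4 − 316.4) / (165 − 0) = +0.006061
Flow direction (−∇h) has components (+0.005882 E, -0.006061 N).
Azimuth = atan2(E, N) = atan2(+0.005882, -0.006061) = 135.9° ≈ 136°.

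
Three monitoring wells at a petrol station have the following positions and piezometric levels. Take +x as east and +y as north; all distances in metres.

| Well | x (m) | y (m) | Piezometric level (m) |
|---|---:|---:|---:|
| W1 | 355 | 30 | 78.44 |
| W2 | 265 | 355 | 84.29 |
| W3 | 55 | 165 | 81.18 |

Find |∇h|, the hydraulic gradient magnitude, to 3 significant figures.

With h = a·x + b·y + c and W1 as origin, the differences give:
  (-90)·a + 325·b = +5.85
  (-300)·a + 135·b = +2.74
Eliminate b (×135 and ×325, subtract): 85350·a = -100.750 → a = ∂h/∂x = -0.001180
Back-substitute: b = ∂h/∂y = +0.01767.
|∇h| = √(-0.001180² + 0.01767²) = 0.01771

0.0177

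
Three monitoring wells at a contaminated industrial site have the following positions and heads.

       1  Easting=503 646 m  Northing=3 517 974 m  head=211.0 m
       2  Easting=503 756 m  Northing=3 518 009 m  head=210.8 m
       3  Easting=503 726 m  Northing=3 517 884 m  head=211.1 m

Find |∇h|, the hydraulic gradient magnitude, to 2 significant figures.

0.0024

Taking 1 as reference: 2−1 = (110, 35, -0.2); 3−1 = (80, -90, +0.1).
Solve a·Δx + b·Δy = Δh: det = 110·(-90) − 80·35 = -12700.
∂h/∂x = [(-0.2)·(-90) − (+0.1)·35] / -12700 = -0.001142
∂h/∂y = [110·(+0.1) − 80·(-0.2)] / -12700 = -0.002126
|∇h| = √(-0.001142² + -0.002126²) = 0.002413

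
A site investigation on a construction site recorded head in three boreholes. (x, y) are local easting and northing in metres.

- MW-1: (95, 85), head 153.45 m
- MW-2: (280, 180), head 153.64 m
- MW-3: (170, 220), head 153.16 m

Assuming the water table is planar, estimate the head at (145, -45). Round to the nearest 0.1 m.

154.1 m

Taking MW-1 as reference: MW-2−MW-1 = (185, 95, +0.19); MW-3−MW-1 = (75, 135, -0.29).
Solve a·Δx + b·Δy = Δh: det = 185·135 − 75·95 = 17850.
∂h/∂x = [(+0.19)·135 − (-0.29)·95] / 17850 = +0.002980
∂h/∂y = [185·(-0.29) − 75·(+0.19)] / 17850 = -0.003804
h(145, -45) = 153.45 + (+0.002980)·(50) + (-0.003804)·(-130) = 153.45 +0.149 +0.495 = 154.094 m.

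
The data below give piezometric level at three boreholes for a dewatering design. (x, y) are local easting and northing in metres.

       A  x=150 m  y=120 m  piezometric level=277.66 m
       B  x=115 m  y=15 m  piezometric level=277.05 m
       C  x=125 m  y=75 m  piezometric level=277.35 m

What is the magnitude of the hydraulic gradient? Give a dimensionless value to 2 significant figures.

0.0064

With h = a·x + b·y + c and A as origin, the differences give:
  (-35)·a + (-105)·b = -0.61
  (-25)·a + (-45)·b = -0.31
Eliminate b (×(-45) and ×(-105), subtract): -1050·a = -5.100 → a = ∂h/∂x = +0.004857
Back-substitute: b = ∂h/∂y = +0.004190.
|∇h| = √(0.004857² + 0.004190²) = 0.006415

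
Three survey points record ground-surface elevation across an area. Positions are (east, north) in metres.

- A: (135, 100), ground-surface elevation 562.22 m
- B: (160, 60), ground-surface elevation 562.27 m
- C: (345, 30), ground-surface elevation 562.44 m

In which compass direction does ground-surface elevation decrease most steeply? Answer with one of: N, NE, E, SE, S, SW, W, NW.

Three-point gradient (reference A): Δ to B = (25, -40, +0.05), Δ to C = (210, -70, +0.22).
∂z/∂x = +0.0007970, ∂z/∂y = -0.0007519 (det = 6650).
Steepest decrease is along −∇f = (-0.0007970 E, +0.0007519 N) → northwest.

NW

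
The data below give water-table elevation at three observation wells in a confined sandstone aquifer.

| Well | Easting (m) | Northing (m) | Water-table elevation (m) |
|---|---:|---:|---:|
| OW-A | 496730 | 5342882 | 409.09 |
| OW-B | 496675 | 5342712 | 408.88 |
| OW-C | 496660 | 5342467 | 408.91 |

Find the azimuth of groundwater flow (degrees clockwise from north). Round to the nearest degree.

275°

Differences from OW-A: to OW-B (Δx, Δy, Δh) = (-55, -170, -0.21); to OW-C = (-70, -415, -0.18).
Solve a·Δx + b·Δy = Δh: det = (-55)·(-415) − (-70)·(-170) = 10925.
∂h/∂x = [(-0.21)·(-415) − (-0.18)·(-170)] / 10925 = +0.005176
∂h/∂y = [(-55)·(-0.18) − (-70)·(-0.21)] / 10925 = -0.0004394
Flow direction (−∇h) has components (-0.005176 E, +0.0004394 N).
Azimuth = atan2(E, N) = atan2(-0.005176, +0.0004394) = 274.9° ≈ 275°.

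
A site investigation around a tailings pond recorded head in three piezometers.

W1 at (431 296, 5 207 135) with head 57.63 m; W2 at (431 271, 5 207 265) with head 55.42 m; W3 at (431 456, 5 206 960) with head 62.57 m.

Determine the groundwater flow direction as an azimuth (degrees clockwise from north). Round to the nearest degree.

Taking W1 as reference: W2−W1 = (-25, 130, -2.21); W3−W1 = (160, -175, +4.94).
Determinant of the coordinate differences = (-25)·(-175) − 160·130 = -16425.
∂h/∂x = [(-2.21)·(-175) − (+4.94)·130] / -16425 = +0.01555
∂h/∂y = [(-25)·(+4.94) − 160·(-2.21)] / -16425 = -0.01401
Flow direction (−∇h) has components (-0.01555 E, +0.01401 N).
Azimuth = atan2(E, N) = atan2(-0.01555, +0.01401) = 312.0° ≈ 312°.

312°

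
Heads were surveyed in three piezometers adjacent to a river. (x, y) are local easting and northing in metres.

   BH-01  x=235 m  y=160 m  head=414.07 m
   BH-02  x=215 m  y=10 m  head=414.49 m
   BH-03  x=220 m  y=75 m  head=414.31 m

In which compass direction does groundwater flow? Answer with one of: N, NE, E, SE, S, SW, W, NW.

N

Differences from BH-01: to BH-02 (Δx, Δy, Δh) = (-20, -150, +0.42); to BH-03 = (-15, -85, +0.24).
Determinant of the coordinate differences = (-20)·(-85) − (-15)·(-150) = -550.
∂h/∂x = [(+0.42)·(-85) − (+0.24)·(-150)] / -550 = -0.0005455
∂h/∂y = [(-20)·(+0.24) − (-15)·(+0.42)] / -550 = -0.002727
Flow = −∇h = (+0.0005455 east, +0.002727 north), which points north.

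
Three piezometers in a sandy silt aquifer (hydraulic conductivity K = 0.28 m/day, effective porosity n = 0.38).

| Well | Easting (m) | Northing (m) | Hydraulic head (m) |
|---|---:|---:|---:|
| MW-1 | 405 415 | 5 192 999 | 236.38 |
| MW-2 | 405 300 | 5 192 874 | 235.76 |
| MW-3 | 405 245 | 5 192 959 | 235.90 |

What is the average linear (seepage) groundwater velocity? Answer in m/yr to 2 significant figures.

Taking MW-1 as reference: MW-2−MW-1 = (-115, -125, -0.62); MW-3−MW-1 = (-170, -40, -0.48).
Determinant of the coordinate differences = (-115)·(-40) − (-170)·(-125) = -16650.
∂h/∂x = [(-0.62)·(-40) − (-0.48)·(-125)] / -16650 = +0.002114
∂h/∂y = [(-115)·(-0.48) − (-170)·(-0.62)] / -16650 = +0.003015
|∇h| = √(0.002114² + 0.003015²) = 0.003682
Seepage velocity v = K·i/n = 0.28 × 0.003682 / 0.38 = 0.002713 m/day = 0.9909 m/yr.

0.99 m/yr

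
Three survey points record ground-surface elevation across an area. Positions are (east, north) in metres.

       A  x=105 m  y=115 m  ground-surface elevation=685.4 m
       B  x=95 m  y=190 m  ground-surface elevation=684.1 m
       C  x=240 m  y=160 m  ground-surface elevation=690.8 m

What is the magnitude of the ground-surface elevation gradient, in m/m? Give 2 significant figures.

0.045 m/m

Differences from A: to B (Δx, Δy, Δh) = (-10, 75, -1.3); to C = (135, 45, +5.4).
Determinant of the coordinate differences = (-10)·45 − 135·75 = -10575.
∂z/∂x = [(-1.3)·45 − (+5.4)·75] / -10575 = +0.04383
∂z/∂y = [(-10)·(+5.4) − 135·(-1.3)] / -10575 = -0.01149
|∇f| = √(0.04383² + -0.01149²) = 0.04531 m/m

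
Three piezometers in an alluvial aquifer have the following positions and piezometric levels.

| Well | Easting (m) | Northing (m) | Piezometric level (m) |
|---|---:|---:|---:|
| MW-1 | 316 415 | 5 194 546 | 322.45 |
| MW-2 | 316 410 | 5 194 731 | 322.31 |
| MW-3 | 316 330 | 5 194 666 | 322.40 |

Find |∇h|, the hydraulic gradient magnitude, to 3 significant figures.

0.000918

Differences from MW-1: to MW-2 (Δx, Δy, Δh) = (-5, 185, -0.14); to MW-3 = (-85, 120, -0.05).
Determinant of the coordinate differences = (-5)·120 − (-85)·185 = 15125.
∂h/∂x = [(-0.14)·120 − (-0.05)·185] / 15125 = -0.0004992
∂h/∂y = [(-5)·(-0.05) − (-85)·(-0.14)] / 15125 = -0.0007702
|∇h| = √(-0.0004992² + -0.0007702²) = 0.0009178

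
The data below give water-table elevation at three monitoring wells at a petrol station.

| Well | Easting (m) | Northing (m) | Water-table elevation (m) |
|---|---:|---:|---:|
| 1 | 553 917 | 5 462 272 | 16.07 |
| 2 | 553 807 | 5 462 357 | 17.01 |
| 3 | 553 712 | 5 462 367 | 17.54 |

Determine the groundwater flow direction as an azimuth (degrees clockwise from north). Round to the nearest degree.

Differences from 1: to 2 (Δx, Δy, Δh) = (-110, 85, +0.94); to 3 = (-205, 95, +1.47).
Solve a·Δx + b·Δy = Δh: det = (-110)·95 − (-205)·85 = 6975.
∂h/∂x = [(+0.94)·95 − (+1.47)·85] / 6975 = -0.005111
∂h/∂y = [(-110)·(+1.47) − (-205)·(+0.94)] / 6975 = +0.004444
Flow direction (−∇h) has components (+0.005111 E, -0.004444 N).
Azimuth = atan2(E, N) = atan2(+0.005111, -0.004444) = 131.0° ≈ 131°.

131°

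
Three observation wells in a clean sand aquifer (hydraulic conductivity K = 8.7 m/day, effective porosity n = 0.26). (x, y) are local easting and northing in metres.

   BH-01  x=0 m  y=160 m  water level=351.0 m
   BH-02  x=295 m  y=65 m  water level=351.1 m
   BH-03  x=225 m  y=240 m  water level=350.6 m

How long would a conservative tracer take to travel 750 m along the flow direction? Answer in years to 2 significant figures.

With h = a·x + b·y + c and BH-01 as origin, the differences give:
  295·a + (-95)·b = +0.1
  225·a + 80·b = -0.4
Eliminate b (×80 and ×(-95), subtract): 44975·a = -30.00 → a = ∂h/∂x = -0.0006670
Back-substitute: b = ∂h/∂y = -0.003124.
|∇h| = √(-0.0006670² + -0.003124²) = 0.003194
Seepage velocity v = K·i/n = 8.7 × 0.003194 / 0.26 = 0.1069 m/day.
t = 750 / 0.1069 = 7016 days = 19.2 years.

19 years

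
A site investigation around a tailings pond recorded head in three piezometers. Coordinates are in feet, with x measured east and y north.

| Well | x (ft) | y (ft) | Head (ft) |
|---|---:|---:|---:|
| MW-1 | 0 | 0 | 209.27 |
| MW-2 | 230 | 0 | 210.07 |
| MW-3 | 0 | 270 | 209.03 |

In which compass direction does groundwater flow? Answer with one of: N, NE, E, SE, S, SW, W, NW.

W

∂h/∂x = (210.07 − 209.27) / (230 − 0) = +0.003478
∂h/∂y = (209.03 − 209.27) / (270 − 0) = -0.0008889
Flow = −∇h = (-0.003478 east, +0.0008889 north), which points west.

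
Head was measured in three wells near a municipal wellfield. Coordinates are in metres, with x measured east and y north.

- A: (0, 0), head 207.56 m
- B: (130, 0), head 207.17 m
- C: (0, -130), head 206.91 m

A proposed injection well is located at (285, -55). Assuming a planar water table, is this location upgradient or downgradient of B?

downgradient

∂h/∂x = (207.17 − 207.56) / (130 − 0) = -0.003000
∂h/∂y = (206.91 − 207.56) / (-130 − 0) = +0.005000
Head at (285, -55) = 207.56 + (-0.003000)·(285) + (+0.005000)·(-55) = 206.43 m.
That is lower than the 207.17 m at B, so the point is downgradient.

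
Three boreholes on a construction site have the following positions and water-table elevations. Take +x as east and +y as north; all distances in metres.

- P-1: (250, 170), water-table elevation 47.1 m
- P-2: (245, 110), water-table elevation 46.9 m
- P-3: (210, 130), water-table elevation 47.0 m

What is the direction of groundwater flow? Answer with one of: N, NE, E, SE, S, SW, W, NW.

With h = a·x + b·y + c and P-1 as origin, the differences give:
  (-5)·a + (-60)·b = -0.2
  (-40)·a + (-40)·b = -0.1
Eliminate b (×(-40) and ×(-60), subtract): -2200·a = 2.00 → a = ∂h/∂x = -0.0009091
Back-substitute: b = ∂h/∂y = +0.003409.
Flow = −∇h = (+0.0009091 east, -0.003409 north), which points south.

S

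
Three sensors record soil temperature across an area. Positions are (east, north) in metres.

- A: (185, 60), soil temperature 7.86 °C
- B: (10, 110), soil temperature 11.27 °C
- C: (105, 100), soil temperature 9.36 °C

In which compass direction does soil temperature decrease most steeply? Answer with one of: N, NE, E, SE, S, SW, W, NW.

With T = a·x + b·y + c and A as origin, the differences give:
  (-175)·a + 50·b = +3.41
  (-80)·a + 40·b = +1.50
Eliminate b (×40 and ×50, subtract): -3000·a = 61.400 → a = ∂T/∂x = -0.02047
Back-substitute: b = ∂T/∂y = -0.003433.
Steepest decrease is along −∇f = (+0.02047 E, +0.003433 N) → east.

E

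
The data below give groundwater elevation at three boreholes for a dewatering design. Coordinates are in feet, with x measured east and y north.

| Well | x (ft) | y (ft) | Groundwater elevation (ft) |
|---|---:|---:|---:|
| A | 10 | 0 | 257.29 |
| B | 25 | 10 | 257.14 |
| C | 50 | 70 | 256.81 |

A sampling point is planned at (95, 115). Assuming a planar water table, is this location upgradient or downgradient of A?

Differences from A: to B (Δx, Δy, Δh) = (15, 10, -0.15); to C = (40, 70, -0.48).
Determinant of the coordinate differences = 15·70 − 40·10 = 650.
∂h/∂x = [(-0.15)·70 − (-0.48)·10] / 650 = -0.008769
∂h/∂y = [15·(-0.48) − 40·(-0.15)] / 650 = -0.001846
Head at (95, 115) = 257.29 + (-0.008769)·(85) + (-0.001846)·(115) = 256.33 ft.
That is lower than the 257.29 ft at A, so the point is downgradient.

downgradient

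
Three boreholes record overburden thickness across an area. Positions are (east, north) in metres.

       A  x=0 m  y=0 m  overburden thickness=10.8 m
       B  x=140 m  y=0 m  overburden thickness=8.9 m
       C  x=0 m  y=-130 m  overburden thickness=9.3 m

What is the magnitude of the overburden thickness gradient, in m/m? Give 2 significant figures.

0.018 m/m

∂d/∂x = (8.9 − 10.8) / (140 − 0) = -0.01357
∂d/∂y = (9.3 − 10.8) / (-130 − 0) = +0.01154
|∇f| = √(-0.01357² + 0.01154²) = 0.01781 m/m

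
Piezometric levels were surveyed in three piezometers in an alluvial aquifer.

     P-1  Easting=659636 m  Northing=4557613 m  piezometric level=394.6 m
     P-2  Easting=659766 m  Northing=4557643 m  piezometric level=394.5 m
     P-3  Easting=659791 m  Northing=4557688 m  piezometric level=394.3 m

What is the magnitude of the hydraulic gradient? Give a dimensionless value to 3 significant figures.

With h = a·x + b·y + c and P-1 as origin, the differences give:
  130·a + 30·b = -0.1
  155·a + 75·b = -0.3
Eliminate b (×75 and ×30, subtract): 5100·a = 1.50 → a = ∂h/∂x = +0.0002941
Back-substitute: b = ∂h/∂y = -0.004608.
|∇h| = √(0.0002941² + -0.004608²) = 0.004617

0.00462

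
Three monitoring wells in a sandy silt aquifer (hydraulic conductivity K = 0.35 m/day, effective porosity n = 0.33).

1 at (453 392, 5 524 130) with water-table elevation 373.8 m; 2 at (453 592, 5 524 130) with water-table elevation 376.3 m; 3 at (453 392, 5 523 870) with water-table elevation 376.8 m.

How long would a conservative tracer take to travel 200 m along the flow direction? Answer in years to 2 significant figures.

30 years

∂h/∂x = (376.3 − 373.8) / (453592 − 453392) = +0.01250
∂h/∂y = (376.8 − 373.8) / (5523870 − 5524130) = -0.01154
|∇h| = √(0.01250² + -0.01154²) = 0.01701
Seepage velocity v = K·i/n = 0.35 × 0.01701 / 0.33 = 0.01804 m/day.
t = 200 / 0.01804 = 1.109e+04 days = 30.4 years.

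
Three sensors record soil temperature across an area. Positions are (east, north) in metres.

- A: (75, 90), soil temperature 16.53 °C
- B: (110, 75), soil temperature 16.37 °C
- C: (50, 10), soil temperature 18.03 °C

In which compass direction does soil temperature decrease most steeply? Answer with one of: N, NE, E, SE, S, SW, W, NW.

NE

With T = a·x + b·y + c and A as origin, the differences give:
  35·a + (-15)·b = -0.16
  (-25)·a + (-80)·b = +1.50
Eliminate b (×(-80) and ×(-15), subtract): -3175·a = 35.300 → a = ∂T/∂x = -0.01112
Back-substitute: b = ∂T/∂y = -0.01528.
Steepest decrease is along −∇f = (+0.01112 E, +0.01528 N) → northeast.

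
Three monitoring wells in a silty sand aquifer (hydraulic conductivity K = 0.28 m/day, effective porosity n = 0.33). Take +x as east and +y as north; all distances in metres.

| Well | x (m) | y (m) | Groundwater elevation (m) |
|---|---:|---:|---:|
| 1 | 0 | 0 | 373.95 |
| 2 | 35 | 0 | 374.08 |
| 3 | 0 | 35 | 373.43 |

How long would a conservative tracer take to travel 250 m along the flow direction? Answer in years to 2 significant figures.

53 years

∂h/∂x = (374.08 − 373.95) / (35 − 0) = +0.003714
∂h/∂y = (373.43 − 373.95) / (35 − 0) = -0.01486
|∇h| = √(0.003714² + -0.01486²) = 0.01532
Seepage velocity v = K·i/n = 0.28 × 0.01532 / 0.33 = 0.013 m/day.
t = 250 / 0.013 = 1.923e+04 days = 52.6 years.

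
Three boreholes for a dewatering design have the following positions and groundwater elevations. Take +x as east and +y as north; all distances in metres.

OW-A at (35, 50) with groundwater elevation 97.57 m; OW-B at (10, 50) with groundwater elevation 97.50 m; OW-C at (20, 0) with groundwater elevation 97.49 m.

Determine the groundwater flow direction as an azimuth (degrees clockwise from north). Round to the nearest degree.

255°

With h = a·x + b·y + c and OW-A as origin, the differences give:
  (-25)·a + 0·b = -0.07
  (-15)·a + (-50)·b = -0.08
Eliminate b (×(-50) and ×0, subtract): 1250·a = 3.500 → a = ∂h/∂x = +0.002800
Back-substitute: b = ∂h/∂y = +0.0007600.
Flow direction (−∇h) has components (-0.002800 E, -0.0007600 N).
Azimuth = atan2(E, N) = atan2(-0.002800, -0.0007600) = 254.8° ≈ 255°.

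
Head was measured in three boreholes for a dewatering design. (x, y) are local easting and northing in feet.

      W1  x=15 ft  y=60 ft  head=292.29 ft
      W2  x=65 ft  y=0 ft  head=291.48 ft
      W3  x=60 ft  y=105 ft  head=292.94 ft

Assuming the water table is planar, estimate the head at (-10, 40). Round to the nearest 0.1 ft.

Taking W1 as reference: W2−W1 = (50, -60, -0.81); W3−W1 = (45, 45, +0.65).
Solve a·Δx + b·Δy = Δh: det = 50·45 − 45·(-60) = 4950.
∂h/∂x = [(-0.81)·45 − (+0.65)·(-60)] / 4950 = +0.0005152
∂h/∂y = [50·(+0.65) − 45·(-0.81)] / 4950 = +0.01393
h(-10, 40) = 292.29 + (+0.0005152)·(-25) + (+0.01393)·(-20) = 292.29 -0.013 -0.279 = 291.999 ft.

292.0 ft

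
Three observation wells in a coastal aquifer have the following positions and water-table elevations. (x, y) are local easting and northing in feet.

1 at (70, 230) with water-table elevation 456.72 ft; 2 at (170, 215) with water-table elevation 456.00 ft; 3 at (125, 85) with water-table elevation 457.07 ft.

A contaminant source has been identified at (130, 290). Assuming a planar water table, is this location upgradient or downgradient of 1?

With h = a·x + b·y + c and 1 as origin, the differences give:
  100·a + (-15)·b = -0.72
  55·a + (-145)·b = +0.35
Eliminate b (×(-145) and ×(-15), subtract): -13675·a = 109.650 → a = ∂h/∂x = -0.008018
Back-substitute: b = ∂h/∂y = -0.005455.
Head at (130, 290) = 456.72 + (-0.008018)·(60) + (-0.005455)·(60) = 455.91 ft.
That is lower than the 456.72 ft at 1, so the point is downgradient.

downgradient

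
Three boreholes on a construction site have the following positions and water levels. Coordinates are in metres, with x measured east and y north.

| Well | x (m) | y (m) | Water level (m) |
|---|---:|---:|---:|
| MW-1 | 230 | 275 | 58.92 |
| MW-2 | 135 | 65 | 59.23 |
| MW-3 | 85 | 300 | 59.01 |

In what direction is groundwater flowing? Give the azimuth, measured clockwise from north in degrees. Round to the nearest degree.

036°

Three-point gradient (reference MW-1): Δ to MW-2 = (-95, -210, +0.31), Δ to MW-3 = (-145, 25, +0.09).
∂h/∂x = -0.0008119, ∂h/∂y = -0.001109 (det = -32825).
Flow direction (−∇h) has components (+0.0008119 E, +0.001109 N).
Azimuth = atan2(E, N) = atan2(+0.0008119, +0.001109) = 36.2° ≈ 036°.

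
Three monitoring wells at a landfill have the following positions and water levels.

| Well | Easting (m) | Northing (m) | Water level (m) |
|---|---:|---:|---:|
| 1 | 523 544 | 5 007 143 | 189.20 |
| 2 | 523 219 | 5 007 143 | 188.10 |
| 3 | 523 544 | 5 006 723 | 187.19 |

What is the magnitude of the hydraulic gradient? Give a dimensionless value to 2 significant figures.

0.0059

∂h/∂x = (188.10 − 189.20) / (523219 − 523544) = +0.003385
∂h/∂y = (187.19 − 189.20) / (5006723 − 5007143) = +0.004786
|∇h| = √(0.003385² + 0.004786²) = 0.005862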